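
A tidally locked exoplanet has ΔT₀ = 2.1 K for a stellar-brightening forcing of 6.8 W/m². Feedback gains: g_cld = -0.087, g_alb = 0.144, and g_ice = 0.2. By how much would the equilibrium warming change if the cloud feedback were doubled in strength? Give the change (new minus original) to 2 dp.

-0.30 K

Original: g = 0.257, ΔT = 2.1/(1−0.257) = 2.8264 K.
With doubled cloud: g' = 0.17, ΔT' = 2.1/(1−0.17) = 2.5301 K.
Change = 2.5301 − 2.8264 = -0.30 K.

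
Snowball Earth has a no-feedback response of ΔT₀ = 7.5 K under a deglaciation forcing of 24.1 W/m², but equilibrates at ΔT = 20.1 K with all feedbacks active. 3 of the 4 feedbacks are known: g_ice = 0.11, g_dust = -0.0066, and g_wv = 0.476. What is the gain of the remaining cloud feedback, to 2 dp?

0.05

Amplification A = ΔT/ΔT₀ = 20.1/7.5 = 2.68.
Total gain g = 1 − 1/A = 1 − 1/2.68 = 0.6269.
Known gains sum to 0.11 − 0.0066 + 0.476 = 0.5794.
g_cld = 0.6269 − 0.5794 = 0.05.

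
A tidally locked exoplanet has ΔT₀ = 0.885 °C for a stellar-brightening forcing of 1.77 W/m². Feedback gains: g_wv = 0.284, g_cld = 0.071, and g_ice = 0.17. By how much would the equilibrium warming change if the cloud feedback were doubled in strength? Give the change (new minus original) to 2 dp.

0.33 °C

Original: g = 0.525, ΔT = 0.885/(1−0.525) = 1.8632 °C.
With doubled cloud: g' = 0.596, ΔT' = 0.885/(1−0.596) = 2.1906 °C.
Change = 2.1906 − 1.8632 = 0.33 °C.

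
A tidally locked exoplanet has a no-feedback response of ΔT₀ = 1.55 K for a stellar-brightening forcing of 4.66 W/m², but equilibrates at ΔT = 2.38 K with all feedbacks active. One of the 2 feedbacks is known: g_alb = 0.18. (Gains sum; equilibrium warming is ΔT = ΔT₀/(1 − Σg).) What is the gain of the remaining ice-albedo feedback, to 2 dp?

0.17

Amplification A = ΔT/ΔT₀ = 2.38/1.55 = 1.535.
Total gain g = 1 − 1/A = 1 − 1/1.535 = 0.3485.
The known gain is 0.18.
g_ice = 0.3485 − 0.18 = 0.17.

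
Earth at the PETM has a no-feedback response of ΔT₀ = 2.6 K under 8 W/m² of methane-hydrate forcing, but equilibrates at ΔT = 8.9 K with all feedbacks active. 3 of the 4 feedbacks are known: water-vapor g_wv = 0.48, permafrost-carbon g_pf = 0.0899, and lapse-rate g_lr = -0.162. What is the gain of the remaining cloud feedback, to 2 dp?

Amplification A = ΔT/ΔT₀ = 8.9/2.6 = 3.423.
Total gain g = 1 − 1/A = 1 − 1/3.423 = 0.7079.
Known gains sum to 0.48 + 0.0899 − 0.162 = 0.4079.
g_cld = 0.7079 − 0.4079 = 0.30.

0.30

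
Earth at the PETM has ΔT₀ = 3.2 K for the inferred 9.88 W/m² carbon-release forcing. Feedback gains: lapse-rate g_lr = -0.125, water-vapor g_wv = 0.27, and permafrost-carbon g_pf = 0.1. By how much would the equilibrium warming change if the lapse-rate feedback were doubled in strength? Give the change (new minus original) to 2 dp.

-0.60 K

Original: g = 0.245, ΔT = 3.2/(1−0.245) = 4.2384 K.
With doubled lapse-rate: g' = 0.12, ΔT' = 3.2/(1−0.12) = 3.6364 K.
Change = 3.6364 − 4.2384 = -0.60 K.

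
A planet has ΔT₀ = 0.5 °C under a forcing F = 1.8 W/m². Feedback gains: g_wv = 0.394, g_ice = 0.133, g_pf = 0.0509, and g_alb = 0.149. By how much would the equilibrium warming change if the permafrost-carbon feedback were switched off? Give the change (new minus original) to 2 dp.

-0.29 °C

Original: g = 0.7269, ΔT = 0.5/(1−0.7269) = 1.8308 °C.
Without permafrost-carbon: g' = 0.676, ΔT' = 0.5/(1−0.676) = 1.5432 °C.
Change = 1.5432 − 1.8308 = -0.29 °C.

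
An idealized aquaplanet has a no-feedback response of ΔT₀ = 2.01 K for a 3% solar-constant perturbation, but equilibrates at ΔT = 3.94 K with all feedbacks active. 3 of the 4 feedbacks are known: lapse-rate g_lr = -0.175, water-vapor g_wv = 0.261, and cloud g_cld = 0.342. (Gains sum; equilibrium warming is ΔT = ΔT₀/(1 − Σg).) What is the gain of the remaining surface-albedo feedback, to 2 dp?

Amplification A = ΔT/ΔT₀ = 3.94/2.01 = 1.96.
Total gain g = 1 − 1/A = 1 − 1/1.96 = 0.4898.
Known gains sum to -0.175 + 0.261 + 0.342 = 0.428.
g_alb = 0.4898 − 0.428 = 0.06.

0.06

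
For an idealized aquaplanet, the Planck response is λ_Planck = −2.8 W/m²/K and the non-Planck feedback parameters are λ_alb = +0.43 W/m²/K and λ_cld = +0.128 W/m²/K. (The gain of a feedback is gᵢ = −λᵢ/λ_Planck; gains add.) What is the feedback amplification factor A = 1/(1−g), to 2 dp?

1.25

Convert to gains: g_alb = 0.43/2.8 = 0.1536; g_cld = 0.128/2.8 = 0.04571.
Total gain g = 0.19931.
A = 1/(1 − 0.19931) = 1.25.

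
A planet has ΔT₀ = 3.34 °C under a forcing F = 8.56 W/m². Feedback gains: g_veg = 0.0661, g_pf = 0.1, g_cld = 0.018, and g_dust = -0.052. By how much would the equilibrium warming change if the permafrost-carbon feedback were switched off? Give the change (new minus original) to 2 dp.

-0.40 °C

Original: g = 0.1321, ΔT = 3.34/(1−0.1321) = 3.8484 °C.
Without permafrost-carbon: g' = 0.0321, ΔT' = 3.34/(1−0.0321) = 3.4508 °C.
Change = 3.4508 − 3.8484 = -0.40 °C.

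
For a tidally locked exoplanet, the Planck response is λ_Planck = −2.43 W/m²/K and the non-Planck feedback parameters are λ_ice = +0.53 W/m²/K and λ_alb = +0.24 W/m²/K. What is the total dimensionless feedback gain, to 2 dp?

0.32

Convert to gains: g_ice = 0.53/2.43 = 0.2181; g_alb = 0.24/2.43 = 0.09877.
Total gain g = 0.31687.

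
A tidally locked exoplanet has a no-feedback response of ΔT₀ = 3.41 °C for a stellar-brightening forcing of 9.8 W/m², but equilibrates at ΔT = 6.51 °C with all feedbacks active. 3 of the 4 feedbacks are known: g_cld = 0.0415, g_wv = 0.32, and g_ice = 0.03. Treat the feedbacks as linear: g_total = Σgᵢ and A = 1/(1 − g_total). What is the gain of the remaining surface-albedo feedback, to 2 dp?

0.08

Amplification A = ΔT/ΔT₀ = 6.51/3.41 = 1.909.
Total gain g = 1 − 1/A = 1 − 1/1.909 = 0.4762.
Known gains sum to 0.0415 + 0.32 + 0.03 = 0.3915.
g_alb = 0.4762 − 0.3915 = 0.08.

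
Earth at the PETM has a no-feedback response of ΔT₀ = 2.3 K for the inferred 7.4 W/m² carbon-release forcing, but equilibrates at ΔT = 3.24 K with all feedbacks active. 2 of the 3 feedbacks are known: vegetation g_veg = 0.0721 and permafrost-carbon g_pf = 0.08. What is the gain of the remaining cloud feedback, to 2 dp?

0.14

Amplification A = ΔT/ΔT₀ = 3.24/2.3 = 1.409.
Total gain g = 1 − 1/A = 1 − 1/1.409 = 0.2903.
Known gains sum to 0.0721 + 0.08 = 0.1521.
g_cld = 0.2903 − 0.1521 = 0.14.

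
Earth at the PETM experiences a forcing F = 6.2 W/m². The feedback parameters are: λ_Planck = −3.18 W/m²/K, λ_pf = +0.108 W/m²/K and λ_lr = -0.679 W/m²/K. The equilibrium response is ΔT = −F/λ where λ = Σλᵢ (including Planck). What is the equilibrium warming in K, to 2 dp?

Net feedback parameter λ = (−3.18) + (+0.108) + (-0.679) = -3.751 W/m²/K.
ΔT = −F/λ = −6.2/(-3.751) = 1.65 K.

1.65 K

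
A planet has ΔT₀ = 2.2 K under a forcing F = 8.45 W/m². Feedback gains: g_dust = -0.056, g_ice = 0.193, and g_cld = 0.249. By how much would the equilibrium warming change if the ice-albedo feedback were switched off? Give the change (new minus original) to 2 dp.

-0.86 K

Original: g = 0.386, ΔT = 2.2/(1−0.386) = 3.5831 K.
Without ice-albedo: g' = 0.193, ΔT' = 2.2/(1−0.193) = 2.7261 K.
Change = 2.7261 − 3.5831 = -0.86 K.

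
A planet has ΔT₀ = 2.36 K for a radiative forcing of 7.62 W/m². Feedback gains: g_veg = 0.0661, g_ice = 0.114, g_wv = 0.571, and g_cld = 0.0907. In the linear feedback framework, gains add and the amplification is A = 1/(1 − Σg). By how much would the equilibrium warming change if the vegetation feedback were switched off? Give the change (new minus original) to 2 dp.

-4.40 K

Original: g = 0.8418, ΔT = 2.36/(1−0.8418) = 14.9178 K.
Without vegetation: g' = 0.7757, ΔT' = 2.36/(1−0.7757) = 10.5216 K.
Change = 10.5216 − 14.9178 = -4.40 K.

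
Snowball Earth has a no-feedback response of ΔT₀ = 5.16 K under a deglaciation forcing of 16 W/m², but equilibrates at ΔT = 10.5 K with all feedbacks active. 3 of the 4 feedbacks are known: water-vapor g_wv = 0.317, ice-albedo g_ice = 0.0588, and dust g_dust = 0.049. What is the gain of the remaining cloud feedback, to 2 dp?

Amplification A = ΔT/ΔT₀ = 10.5/5.16 = 2.035.
Total gain g = 1 − 1/A = 1 − 1/2.035 = 0.5086.
Known gains sum to 0.317 + 0.0588 + 0.049 = 0.4248.
g_cld = 0.5086 − 0.4248 = 0.08.

0.08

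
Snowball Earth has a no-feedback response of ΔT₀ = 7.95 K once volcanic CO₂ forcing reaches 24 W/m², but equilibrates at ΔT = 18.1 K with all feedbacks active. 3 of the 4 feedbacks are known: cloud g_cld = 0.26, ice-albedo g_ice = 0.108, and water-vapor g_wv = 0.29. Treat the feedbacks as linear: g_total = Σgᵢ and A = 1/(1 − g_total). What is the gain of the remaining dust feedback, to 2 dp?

-0.10

Amplification A = ΔT/ΔT₀ = 18.1/7.95 = 2.277.
Total gain g = 1 − 1/A = 1 − 1/2.277 = 0.5608.
Known gains sum to 0.26 + 0.108 + 0.29 = 0.658.
g_dust = 0.5608 − 0.658 = -0.10.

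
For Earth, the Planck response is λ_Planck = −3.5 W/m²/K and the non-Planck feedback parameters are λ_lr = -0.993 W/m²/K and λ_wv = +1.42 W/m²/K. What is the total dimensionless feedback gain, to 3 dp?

Convert to gains: g_lr = -0.993/3.5 = -0.2837; g_wv = 1.42/3.5 = 0.4057.
Total gain g = 0.122.

0.122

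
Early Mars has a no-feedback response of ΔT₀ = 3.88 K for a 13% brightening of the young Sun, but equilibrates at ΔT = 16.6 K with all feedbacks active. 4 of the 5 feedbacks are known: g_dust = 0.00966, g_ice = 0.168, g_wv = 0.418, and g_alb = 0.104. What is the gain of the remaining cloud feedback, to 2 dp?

0.07

Amplification A = ΔT/ΔT₀ = 16.6/3.88 = 4.278.
Total gain g = 1 − 1/A = 1 − 1/4.278 = 0.7662.
Known gains sum to 0.00966 + 0.168 + 0.418 + 0.104 = 0.69966.
g_cld = 0.7662 − 0.69966 = 0.07.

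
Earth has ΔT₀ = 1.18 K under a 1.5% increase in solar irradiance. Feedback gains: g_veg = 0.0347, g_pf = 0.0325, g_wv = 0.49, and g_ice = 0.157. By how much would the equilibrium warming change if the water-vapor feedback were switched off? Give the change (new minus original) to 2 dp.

Original: g = 0.7142, ΔT = 1.18/(1−0.7142) = 4.1288 K.
Without water-vapor: g' = 0.2242, ΔT' = 1.18/(1−0.2242) = 1.5210 K.
Change = 1.5210 − 4.1288 = -2.61 K.

-2.61 K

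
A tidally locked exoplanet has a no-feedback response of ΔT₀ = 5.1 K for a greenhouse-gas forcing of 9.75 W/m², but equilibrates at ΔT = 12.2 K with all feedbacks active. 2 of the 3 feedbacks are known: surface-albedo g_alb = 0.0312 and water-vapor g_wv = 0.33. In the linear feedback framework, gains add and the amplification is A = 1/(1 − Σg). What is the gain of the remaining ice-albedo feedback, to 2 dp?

0.22

Amplification A = ΔT/ΔT₀ = 12.2/5.1 = 2.392.
Total gain g = 1 − 1/A = 1 − 1/2.392 = 0.5819.
Known gains sum to 0.0312 + 0.33 = 0.3612.
g_ice = 0.5819 − 0.3612 = 0.22.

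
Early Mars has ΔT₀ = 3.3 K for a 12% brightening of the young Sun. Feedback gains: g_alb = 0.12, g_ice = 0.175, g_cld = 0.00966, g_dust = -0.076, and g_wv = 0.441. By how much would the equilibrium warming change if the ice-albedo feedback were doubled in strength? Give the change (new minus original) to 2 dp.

Original: g = 0.66966, ΔT = 3.3/(1−0.66966) = 9.9897 K.
With doubled ice-albedo: g' = 0.84466, ΔT' = 3.3/(1−0.84466) = 21.2437 K.
Change = 21.2437 − 9.9897 = 11.25 K.

11.25 K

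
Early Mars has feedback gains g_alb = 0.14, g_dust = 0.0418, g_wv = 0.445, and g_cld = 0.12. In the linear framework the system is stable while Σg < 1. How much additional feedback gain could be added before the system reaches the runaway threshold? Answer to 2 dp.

Current total gain = 0.14 + 0.0418 + 0.445 + 0.12 = 0.7468.
Margin to runaway = 1 − 0.7468 = 0.25.

0.25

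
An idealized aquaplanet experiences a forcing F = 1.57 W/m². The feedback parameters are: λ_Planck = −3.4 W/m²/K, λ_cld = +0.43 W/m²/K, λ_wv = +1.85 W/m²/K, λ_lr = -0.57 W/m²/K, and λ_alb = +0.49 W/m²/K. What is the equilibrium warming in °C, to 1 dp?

1.3 °C

Net feedback parameter λ = (−3.4) + (+0.43) + (+1.85) + (-0.57) + (+0.49) = -1.2 W/m²/K.
ΔT = −F/λ = −1.57/(-1.2) = 1.3 °C.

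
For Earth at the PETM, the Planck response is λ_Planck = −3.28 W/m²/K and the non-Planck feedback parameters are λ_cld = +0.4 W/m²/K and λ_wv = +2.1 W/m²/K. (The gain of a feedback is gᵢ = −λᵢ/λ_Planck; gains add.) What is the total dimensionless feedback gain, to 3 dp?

Convert to gains: g_cld = 0.4/3.28 = 0.122; g_wv = 2.1/3.28 = 0.6402.
Total gain g = 0.7622.

0.762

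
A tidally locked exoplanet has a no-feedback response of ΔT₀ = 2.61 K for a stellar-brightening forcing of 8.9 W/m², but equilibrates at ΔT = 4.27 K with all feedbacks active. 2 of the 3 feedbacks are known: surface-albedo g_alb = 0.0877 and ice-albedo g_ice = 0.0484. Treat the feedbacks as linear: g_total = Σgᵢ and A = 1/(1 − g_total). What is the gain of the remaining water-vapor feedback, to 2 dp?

0.25

Amplification A = ΔT/ΔT₀ = 4.27/2.61 = 1.636.
Total gain g = 1 − 1/A = 1 − 1/1.636 = 0.3888.
Known gains sum to 0.0877 + 0.0484 = 0.1361.
g_wv = 0.3888 − 0.1361 = 0.25.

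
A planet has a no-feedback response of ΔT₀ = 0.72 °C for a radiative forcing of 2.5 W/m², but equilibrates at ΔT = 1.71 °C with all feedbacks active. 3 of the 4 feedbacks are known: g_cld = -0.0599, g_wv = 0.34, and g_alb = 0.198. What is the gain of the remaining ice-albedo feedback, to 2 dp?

Amplification A = ΔT/ΔT₀ = 1.71/0.72 = 2.375.
Total gain g = 1 − 1/A = 1 − 1/2.375 = 0.5789.
Known gains sum to -0.0599 + 0.34 + 0.198 = 0.4781.
g_ice = 0.5789 − 0.4781 = 0.10.

0.10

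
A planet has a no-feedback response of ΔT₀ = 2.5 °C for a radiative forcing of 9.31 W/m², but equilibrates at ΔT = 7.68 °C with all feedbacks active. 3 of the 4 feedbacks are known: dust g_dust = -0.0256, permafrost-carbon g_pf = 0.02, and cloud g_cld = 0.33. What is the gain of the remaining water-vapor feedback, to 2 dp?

Amplification A = ΔT/ΔT₀ = 7.68/2.5 = 3.072.
Total gain g = 1 − 1/A = 1 − 1/3.072 = 0.6745.
Known gains sum to -0.0256 + 0.02 + 0.33 = 0.3244.
g_wv = 0.6745 − 0.3244 = 0.35.

0.35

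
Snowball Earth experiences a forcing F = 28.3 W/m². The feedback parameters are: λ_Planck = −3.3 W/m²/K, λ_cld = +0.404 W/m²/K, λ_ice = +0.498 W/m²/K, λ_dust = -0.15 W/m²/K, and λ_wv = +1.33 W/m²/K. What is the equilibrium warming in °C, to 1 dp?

23.2 °C

Net feedback parameter λ = (−3.3) + (+0.404) + (+0.498) + (-0.15) + (+1.33) = -1.218 W/m²/K.
ΔT = −F/λ = −28.3/(-1.218) = 23.2 °C.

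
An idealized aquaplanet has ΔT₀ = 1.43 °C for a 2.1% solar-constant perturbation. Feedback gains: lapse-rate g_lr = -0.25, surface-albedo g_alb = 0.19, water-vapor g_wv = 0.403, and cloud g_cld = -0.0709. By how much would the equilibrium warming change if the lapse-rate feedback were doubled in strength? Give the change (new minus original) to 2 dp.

-0.50 °C

Original: g = 0.2721, ΔT = 1.43/(1−0.2721) = 1.9646 °C.
With doubled lapse-rate: g' = 0.0221, ΔT' = 1.43/(1−0.0221) = 1.4623 °C.
Change = 1.4623 − 1.9646 = -0.50 °C.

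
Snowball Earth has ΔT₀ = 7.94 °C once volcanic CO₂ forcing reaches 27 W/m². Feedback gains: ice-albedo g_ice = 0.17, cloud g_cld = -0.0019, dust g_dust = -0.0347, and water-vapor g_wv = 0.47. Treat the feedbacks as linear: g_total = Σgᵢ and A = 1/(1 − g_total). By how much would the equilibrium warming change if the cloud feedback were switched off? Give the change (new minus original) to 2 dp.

0.10 °C

Original: g = 0.6034, ΔT = 7.94/(1−0.6034) = 20.0202 °C.
Without cloud: g' = 0.6053, ΔT' = 7.94/(1−0.6053) = 20.1165 °C.
Change = 20.1165 − 20.0202 = 0.10 °C.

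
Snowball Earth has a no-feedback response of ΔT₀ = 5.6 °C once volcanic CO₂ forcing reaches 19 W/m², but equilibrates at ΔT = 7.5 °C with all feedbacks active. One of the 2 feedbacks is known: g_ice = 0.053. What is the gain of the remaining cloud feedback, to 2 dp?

0.20

Amplification A = ΔT/ΔT₀ = 7.5/5.6 = 1.339.
Total gain g = 1 − 1/A = 1 − 1/1.339 = 0.2532.
The known gain is 0.053.
g_cld = 0.2532 − 0.053 = 0.20.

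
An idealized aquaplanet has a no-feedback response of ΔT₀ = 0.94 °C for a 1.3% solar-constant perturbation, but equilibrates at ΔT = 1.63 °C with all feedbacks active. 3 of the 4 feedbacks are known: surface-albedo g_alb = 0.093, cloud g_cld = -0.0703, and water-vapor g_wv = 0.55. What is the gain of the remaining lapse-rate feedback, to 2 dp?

-0.15

Amplification A = ΔT/ΔT₀ = 1.63/0.94 = 1.734.
Total gain g = 1 − 1/A = 1 − 1/1.734 = 0.4233.
Known gains sum to 0.093 − 0.0703 + 0.55 = 0.5727.
g_lr = 0.4233 − 0.5727 = -0.15.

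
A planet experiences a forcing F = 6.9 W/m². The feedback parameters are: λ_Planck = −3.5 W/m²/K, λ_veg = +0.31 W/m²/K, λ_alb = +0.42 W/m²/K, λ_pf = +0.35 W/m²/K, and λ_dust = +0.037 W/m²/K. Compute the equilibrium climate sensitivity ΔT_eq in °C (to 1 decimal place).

Net feedback parameter λ = (−3.5) + (+0.31) + (+0.42) + (+0.35) + (+0.037) = -2.383 W/m²/K.
ΔT = −F/λ = −6.9/(-2.383) = 2.9 °C.

2.9 °C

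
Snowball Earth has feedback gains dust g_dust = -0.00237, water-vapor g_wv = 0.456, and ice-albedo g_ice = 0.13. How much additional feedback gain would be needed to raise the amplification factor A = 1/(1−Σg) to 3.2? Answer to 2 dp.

Current total gain = 0.58363.
Target gain for A = 3.2: g* = 1 − 1/3.2 = 0.6875.
Additional gain needed = 0.6875 − 0.58363 = 0.10.

0.10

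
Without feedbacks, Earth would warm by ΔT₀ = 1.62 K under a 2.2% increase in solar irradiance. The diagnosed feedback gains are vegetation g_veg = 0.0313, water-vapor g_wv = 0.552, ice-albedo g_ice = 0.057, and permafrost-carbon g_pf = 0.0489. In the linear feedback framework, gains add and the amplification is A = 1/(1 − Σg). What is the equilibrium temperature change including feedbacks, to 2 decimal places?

5.21 K

Total gain g = 0.0313 + 0.552 + 0.057 + 0.0489 = 0.6892.
Amplification A = 1/(1 − 0.6892) = 3.218.
ΔT = 1.62 × 3.218 = 5.21 K.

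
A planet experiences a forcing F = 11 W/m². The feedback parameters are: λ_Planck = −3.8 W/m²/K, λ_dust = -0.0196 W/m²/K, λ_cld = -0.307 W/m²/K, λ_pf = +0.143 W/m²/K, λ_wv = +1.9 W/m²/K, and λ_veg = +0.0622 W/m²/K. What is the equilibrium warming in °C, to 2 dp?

Net feedback parameter λ = (−3.8) + (-0.0196) + (-0.307) + (+0.143) + (+1.9) + (+0.0622) = -2.0214 W/m²/K.
ΔT = −F/λ = −11/(-2.0214) = 5.44 °C.

5.44 °C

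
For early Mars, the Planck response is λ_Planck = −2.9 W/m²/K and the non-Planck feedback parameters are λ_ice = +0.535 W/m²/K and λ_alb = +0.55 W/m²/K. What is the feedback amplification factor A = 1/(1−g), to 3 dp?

Convert to gains: g_ice = 0.535/2.9 = 0.1845; g_alb = 0.55/2.9 = 0.1897.
Total gain g = 0.3742.
A = 1/(1 − 0.3742) = 1.598.

1.598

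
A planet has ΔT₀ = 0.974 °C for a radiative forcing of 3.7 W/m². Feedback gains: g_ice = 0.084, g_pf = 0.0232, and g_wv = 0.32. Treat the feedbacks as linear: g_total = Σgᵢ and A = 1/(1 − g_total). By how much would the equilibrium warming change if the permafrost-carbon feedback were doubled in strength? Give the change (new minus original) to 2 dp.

0.07 °C

Original: g = 0.4272, ΔT = 0.974/(1−0.4272) = 1.7004 °C.
With doubled permafrost-carbon: g' = 0.4504, ΔT' = 0.974/(1−0.4504) = 1.7722 °C.
Change = 1.7722 − 1.7004 = 0.07 °C.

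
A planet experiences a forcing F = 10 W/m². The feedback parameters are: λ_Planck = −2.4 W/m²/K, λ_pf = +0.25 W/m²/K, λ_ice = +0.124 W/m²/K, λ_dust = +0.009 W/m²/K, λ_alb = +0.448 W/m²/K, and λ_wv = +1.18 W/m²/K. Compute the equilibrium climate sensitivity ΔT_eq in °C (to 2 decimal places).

Net feedback parameter λ = (−2.4) + (+0.25) + (+0.124) + (+0.009) + (+0.448) + (+1.18) = -0.389 W/m²/K.
ΔT = −F/λ = −10/(-0.389) = 25.71 °C.

25.71 °C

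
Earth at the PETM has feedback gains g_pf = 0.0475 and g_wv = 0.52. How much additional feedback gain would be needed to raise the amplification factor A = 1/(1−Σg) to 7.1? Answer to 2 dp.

0.29

Current total gain = 0.5675.
Target gain for A = 7.1: g* = 1 − 1/7.1 = 0.8592.
Additional gain needed = 0.8592 − 0.5675 = 0.29.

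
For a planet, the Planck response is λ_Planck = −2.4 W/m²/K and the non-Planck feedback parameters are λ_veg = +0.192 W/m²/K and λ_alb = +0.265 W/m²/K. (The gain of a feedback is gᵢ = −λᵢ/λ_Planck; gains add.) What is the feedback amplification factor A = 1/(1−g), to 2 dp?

1.24

Convert to gains: g_veg = 0.192/2.4 = 0.08; g_alb = 0.265/2.4 = 0.1104.
Total gain g = 0.1904.
A = 1/(1 − 0.1904) = 1.24.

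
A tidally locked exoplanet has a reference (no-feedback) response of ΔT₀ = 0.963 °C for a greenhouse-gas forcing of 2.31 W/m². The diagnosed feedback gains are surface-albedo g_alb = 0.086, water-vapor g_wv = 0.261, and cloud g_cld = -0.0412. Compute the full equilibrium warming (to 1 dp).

1.4 °C

Total gain g = 0.086 + 0.261 − 0.0412 = 0.3058.
Amplification A = 1/(1 − 0.3058) = 1.441.
ΔT = 0.963 × 1.441 = 1.4 °C.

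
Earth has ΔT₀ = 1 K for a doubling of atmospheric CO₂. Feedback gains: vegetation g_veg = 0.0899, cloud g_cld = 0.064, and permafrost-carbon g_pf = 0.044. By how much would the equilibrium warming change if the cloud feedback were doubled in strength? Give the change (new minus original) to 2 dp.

0.11 K

Original: g = 0.1979, ΔT = 1/(1−0.1979) = 1.2467 K.
With doubled cloud: g' = 0.2619, ΔT' = 1/(1−0.2619) = 1.3548 K.
Change = 1.3548 − 1.2467 = 0.11 K.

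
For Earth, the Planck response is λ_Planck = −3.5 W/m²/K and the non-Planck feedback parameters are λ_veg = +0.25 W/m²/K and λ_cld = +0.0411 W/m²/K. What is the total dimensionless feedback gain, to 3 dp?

0.083

Convert to gains: g_veg = 0.25/3.5 = 0.07143; g_cld = 0.0411/3.5 = 0.01174.
Total gain g = 0.08317.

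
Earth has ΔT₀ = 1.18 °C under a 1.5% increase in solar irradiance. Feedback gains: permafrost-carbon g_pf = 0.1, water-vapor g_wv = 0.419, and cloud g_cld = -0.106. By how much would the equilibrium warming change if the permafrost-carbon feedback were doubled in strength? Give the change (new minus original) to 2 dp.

0.41 °C

Original: g = 0.413, ΔT = 1.18/(1−0.413) = 2.0102 °C.
With doubled permafrost-carbon: g' = 0.513, ΔT' = 1.18/(1−0.513) = 2.4230 °C.
Change = 2.4230 − 2.0102 = 0.41 °C.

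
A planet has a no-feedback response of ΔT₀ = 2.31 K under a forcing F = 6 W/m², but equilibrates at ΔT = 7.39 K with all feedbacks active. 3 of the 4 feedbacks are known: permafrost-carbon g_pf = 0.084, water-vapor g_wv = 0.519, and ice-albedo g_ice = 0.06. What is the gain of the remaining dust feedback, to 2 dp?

0.02

Amplification A = ΔT/ΔT₀ = 7.39/2.31 = 3.199.
Total gain g = 1 − 1/A = 1 − 1/3.199 = 0.6874.
Known gains sum to 0.084 + 0.519 + 0.06 = 0.663.
g_dust = 0.6874 − 0.663 = 0.02.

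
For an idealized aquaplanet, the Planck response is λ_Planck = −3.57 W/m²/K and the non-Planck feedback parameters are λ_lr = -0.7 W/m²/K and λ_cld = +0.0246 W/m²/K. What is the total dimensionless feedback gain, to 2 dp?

Convert to gains: g_lr = -0.7/3.57 = -0.1961; g_cld = 0.0246/3.57 = 0.006891.
Total gain g = -0.189209.

-0.19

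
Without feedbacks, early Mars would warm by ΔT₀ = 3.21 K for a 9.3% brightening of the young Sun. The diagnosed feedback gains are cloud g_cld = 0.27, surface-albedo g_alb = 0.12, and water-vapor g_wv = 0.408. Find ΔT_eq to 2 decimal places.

15.89 K

Total gain g = 0.27 + 0.12 + 0.408 = 0.798.
Amplification A = 1/(1 − 0.798) = 4.95.
ΔT = 3.21 × 4.95 = 15.89 K.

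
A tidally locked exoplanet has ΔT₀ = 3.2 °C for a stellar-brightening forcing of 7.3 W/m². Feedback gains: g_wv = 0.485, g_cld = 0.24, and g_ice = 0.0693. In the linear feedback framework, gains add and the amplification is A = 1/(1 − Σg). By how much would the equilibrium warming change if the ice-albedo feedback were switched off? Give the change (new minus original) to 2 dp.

-3.92 °C

Original: g = 0.7943, ΔT = 3.2/(1−0.7943) = 15.5566 °C.
Without ice-albedo: g' = 0.725, ΔT' = 3.2/(1−0.725) = 11.6364 °C.
Change = 11.6364 − 15.5566 = -3.92 °C.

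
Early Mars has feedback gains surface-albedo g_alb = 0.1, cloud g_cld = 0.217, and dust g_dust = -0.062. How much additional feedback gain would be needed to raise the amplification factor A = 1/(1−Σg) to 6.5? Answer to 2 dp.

0.59

Current total gain = 0.255.
Target gain for A = 6.5: g* = 1 − 1/6.5 = 0.8462.
Additional gain needed = 0.8462 − 0.255 = 0.59.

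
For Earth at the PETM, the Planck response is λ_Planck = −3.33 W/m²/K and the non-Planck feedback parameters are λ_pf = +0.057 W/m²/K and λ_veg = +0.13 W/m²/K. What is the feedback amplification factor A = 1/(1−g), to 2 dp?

1.06

Convert to gains: g_pf = 0.057/3.33 = 0.01712; g_veg = 0.13/3.33 = 0.03904.
Total gain g = 0.05616.
A = 1/(1 − 0.05616) = 1.06.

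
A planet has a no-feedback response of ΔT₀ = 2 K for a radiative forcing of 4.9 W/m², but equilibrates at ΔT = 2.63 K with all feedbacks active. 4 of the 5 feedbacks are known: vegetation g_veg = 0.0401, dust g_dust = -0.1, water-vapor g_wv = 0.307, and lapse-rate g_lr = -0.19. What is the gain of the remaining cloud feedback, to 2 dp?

Amplification A = ΔT/ΔT₀ = 2.63/2 = 1.315.
Total gain g = 1 − 1/A = 1 − 1/1.315 = 0.2395.
Known gains sum to 0.0401 − 0.1 + 0.307 − 0.19 = 0.0571.
g_cld = 0.2395 − 0.0571 = 0.18.

0.18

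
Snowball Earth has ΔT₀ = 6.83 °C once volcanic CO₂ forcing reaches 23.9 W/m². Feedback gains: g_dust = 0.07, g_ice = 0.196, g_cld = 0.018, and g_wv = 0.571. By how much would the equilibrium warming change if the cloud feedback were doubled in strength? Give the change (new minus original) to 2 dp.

6.68 °C

Original: g = 0.855, ΔT = 6.83/(1−0.855) = 47.1034 °C.
With doubled cloud: g' = 0.873, ΔT' = 6.83/(1−0.873) = 53.7795 °C.
Change = 53.7795 − 47.1034 = 6.68 °C.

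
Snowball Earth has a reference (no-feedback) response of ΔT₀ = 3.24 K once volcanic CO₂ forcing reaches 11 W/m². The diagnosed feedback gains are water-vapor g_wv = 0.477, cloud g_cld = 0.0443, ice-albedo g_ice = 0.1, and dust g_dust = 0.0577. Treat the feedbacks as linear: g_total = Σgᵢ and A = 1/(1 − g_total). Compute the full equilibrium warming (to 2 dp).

10.09 K

Total gain g = 0.477 + 0.0443 + 0.1 + 0.0577 = 0.679.
Amplification A = 1/(1 − 0.679) = 3.115.
ΔT = 3.24 × 3.115 = 10.09 K.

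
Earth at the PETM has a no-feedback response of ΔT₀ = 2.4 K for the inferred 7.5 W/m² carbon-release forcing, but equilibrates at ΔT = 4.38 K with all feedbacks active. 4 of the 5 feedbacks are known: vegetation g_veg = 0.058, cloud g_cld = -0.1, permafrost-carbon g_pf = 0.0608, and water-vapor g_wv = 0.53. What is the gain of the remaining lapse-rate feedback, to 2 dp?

-0.10

Amplification A = ΔT/ΔT₀ = 4.38/2.4 = 1.825.
Total gain g = 1 − 1/A = 1 − 1/1.825 = 0.4521.
Known gains sum to 0.058 − 0.1 + 0.0608 + 0.53 = 0.5488.
g_lr = 0.4521 − 0.5488 = -0.10.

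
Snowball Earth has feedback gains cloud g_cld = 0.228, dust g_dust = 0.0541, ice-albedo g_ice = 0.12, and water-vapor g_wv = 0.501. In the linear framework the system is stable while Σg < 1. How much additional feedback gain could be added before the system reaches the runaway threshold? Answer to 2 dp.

Current total gain = 0.228 + 0.0541 + 0.12 + 0.501 = 0.9031.
Margin to runaway = 1 − 0.9031 = 0.10.

0.10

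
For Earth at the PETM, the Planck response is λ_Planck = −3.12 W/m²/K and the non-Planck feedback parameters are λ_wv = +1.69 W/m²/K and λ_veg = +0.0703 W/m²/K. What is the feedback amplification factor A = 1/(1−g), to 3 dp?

Convert to gains: g_wv = 1.69/3.12 = 0.5417; g_veg = 0.0703/3.12 = 0.02253.
Total gain g = 0.56423.
A = 1/(1 − 0.56423) = 2.295.

2.295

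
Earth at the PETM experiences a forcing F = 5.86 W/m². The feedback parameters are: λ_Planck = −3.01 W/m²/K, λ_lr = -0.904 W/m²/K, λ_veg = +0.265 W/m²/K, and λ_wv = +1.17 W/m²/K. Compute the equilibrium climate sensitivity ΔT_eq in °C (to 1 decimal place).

2.4 °C

Net feedback parameter λ = (−3.01) + (-0.904) + (+0.265) + (+1.17) = -2.479 W/m²/K.
ΔT = −F/λ = −5.86/(-2.479) = 2.4 °C.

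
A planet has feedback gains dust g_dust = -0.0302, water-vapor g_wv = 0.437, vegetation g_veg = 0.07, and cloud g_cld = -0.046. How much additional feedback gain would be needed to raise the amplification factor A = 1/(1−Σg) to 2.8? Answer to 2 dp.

0.21

Current total gain = 0.4308.
Target gain for A = 2.8: g* = 1 − 1/2.8 = 0.6429.
Additional gain needed = 0.6429 − 0.4308 = 0.21.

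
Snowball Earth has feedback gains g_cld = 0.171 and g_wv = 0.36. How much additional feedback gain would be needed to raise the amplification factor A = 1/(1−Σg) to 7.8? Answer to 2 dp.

Current total gain = 0.531.
Target gain for A = 7.8: g* = 1 − 1/7.8 = 0.8718.
Additional gain needed = 0.8718 − 0.531 = 0.34.

0.34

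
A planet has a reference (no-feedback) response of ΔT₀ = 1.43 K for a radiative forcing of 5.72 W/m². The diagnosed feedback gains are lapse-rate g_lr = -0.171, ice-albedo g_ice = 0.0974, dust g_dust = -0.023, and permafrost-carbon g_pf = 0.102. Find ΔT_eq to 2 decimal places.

1.44 K

Total gain g = -0.171 + 0.0974 − 0.023 + 0.102 = 0.0054.
Amplification A = 1/(1 − 0.0054) = 1.005.
ΔT = 1.43 × 1.005 = 1.44 K.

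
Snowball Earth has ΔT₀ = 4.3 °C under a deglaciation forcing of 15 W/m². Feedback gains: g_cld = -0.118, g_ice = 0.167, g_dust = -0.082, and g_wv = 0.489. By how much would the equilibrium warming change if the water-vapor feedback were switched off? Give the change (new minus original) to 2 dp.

-3.74 °C

Original: g = 0.456, ΔT = 4.3/(1−0.456) = 7.9044 °C.
Without water-vapor: g' = -0.033, ΔT' = 4.3/(1+0.033) = 4.1626 °C.
Change = 4.1626 − 7.9044 = -3.74 °C.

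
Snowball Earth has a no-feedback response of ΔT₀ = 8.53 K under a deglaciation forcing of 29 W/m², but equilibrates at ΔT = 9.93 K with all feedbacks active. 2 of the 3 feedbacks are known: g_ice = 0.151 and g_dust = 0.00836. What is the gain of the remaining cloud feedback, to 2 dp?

Amplification A = ΔT/ΔT₀ = 9.93/8.53 = 1.164.
Total gain g = 1 − 1/A = 1 − 1/1.164 = 0.1409.
Known gains sum to 0.151 + 0.00836 = 0.15936.
g_cld = 0.1409 − 0.15936 = -0.02.

-0.02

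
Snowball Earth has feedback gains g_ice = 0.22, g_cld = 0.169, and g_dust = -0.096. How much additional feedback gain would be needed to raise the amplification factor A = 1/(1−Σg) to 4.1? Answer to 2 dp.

0.46

Current total gain = 0.293.
Target gain for A = 4.1: g* = 1 − 1/4.1 = 0.7561.
Additional gain needed = 0.7561 − 0.293 = 0.46.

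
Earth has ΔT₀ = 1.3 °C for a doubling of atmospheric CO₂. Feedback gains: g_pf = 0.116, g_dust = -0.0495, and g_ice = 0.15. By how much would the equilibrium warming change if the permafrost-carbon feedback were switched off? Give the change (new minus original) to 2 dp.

-0.21 °C

Original: g = 0.2165, ΔT = 1.3/(1−0.2165) = 1.6592 °C.
Without permafrost-carbon: g' = 0.1005, ΔT' = 1.3/(1−0.1005) = 1.4452 °C.
Change = 1.4452 − 1.6592 = -0.21 °C.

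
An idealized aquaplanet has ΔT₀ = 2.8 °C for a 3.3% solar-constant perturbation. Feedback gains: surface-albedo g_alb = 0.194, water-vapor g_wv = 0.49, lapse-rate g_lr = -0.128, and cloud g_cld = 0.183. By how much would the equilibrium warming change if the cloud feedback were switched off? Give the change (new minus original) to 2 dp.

-4.42 °C

Original: g = 0.739, ΔT = 2.8/(1−0.739) = 10.7280 °C.
Without cloud: g' = 0.556, ΔT' = 2.8/(1−0.556) = 6.3063 °C.
Change = 6.3063 − 10.7280 = -4.42 °C.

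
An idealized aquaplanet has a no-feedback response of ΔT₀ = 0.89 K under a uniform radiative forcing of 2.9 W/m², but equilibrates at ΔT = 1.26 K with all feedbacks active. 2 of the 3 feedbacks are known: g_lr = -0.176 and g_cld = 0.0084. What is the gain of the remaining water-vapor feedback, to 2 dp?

0.46

Amplification A = ΔT/ΔT₀ = 1.26/0.89 = 1.416.
Total gain g = 1 − 1/A = 1 − 1/1.416 = 0.2938.
Known gains sum to -0.176 + 0.0084 = -0.1676.
g_wv = 0.2938 + 0.1676 = 0.46.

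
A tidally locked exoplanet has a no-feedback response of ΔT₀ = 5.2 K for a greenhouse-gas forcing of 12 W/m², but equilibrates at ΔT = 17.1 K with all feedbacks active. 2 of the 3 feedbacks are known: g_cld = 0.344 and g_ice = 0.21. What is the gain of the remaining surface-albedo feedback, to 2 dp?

0.14

Amplification A = ΔT/ΔT₀ = 17.1/5.2 = 3.288.
Total gain g = 1 − 1/A = 1 − 1/3.288 = 0.6959.
Known gains sum to 0.344 + 0.21 = 0.554.
g_alb = 0.6959 − 0.554 = 0.14.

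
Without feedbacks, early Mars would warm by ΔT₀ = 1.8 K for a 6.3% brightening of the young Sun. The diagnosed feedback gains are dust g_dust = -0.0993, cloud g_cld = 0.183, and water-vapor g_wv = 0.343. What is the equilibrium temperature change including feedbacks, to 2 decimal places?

Total gain g = -0.0993 + 0.183 + 0.343 = 0.4267.
Amplification A = 1/(1 − 0.4267) = 1.744.
ΔT = 1.8 × 1.744 = 3.14 K.

3.14 K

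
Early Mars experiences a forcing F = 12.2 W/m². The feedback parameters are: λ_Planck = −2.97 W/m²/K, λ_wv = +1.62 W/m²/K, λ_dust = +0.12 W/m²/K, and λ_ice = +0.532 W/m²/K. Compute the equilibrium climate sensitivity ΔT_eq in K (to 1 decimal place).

Net feedback parameter λ = (−2.97) + (+1.62) + (+0.12) + (+0.532) = -0.698 W/m²/K.
ΔT = −F/λ = −12.2/(-0.698) = 17.5 K.

17.5 K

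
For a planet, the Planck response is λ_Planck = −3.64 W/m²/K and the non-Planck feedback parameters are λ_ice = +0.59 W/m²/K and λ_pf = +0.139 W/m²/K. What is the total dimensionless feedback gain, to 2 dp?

Convert to gains: g_ice = 0.59/3.64 = 0.1621; g_pf = 0.139/3.64 = 0.03819.
Total gain g = 0.20029.

0.20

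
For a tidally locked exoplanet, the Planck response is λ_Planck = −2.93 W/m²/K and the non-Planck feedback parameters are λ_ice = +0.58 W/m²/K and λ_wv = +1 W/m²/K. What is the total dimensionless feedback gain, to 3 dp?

0.539

Convert to gains: g_ice = 0.58/2.93 = 0.198; g_wv = 1/2.93 = 0.3413.
Total gain g = 0.5393.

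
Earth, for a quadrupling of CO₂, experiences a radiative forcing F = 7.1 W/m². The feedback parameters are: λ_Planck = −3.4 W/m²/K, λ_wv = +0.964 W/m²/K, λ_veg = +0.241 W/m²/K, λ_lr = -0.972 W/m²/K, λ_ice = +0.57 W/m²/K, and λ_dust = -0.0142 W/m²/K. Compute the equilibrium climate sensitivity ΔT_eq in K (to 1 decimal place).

2.7 K

Net feedback parameter λ = (−3.4) + (+0.964) + (+0.241) + (-0.972) + (+0.57) + (-0.0142) = -2.6112 W/m²/K.
ΔT = −F/λ = −7.1/(-2.6112) = 2.7 K.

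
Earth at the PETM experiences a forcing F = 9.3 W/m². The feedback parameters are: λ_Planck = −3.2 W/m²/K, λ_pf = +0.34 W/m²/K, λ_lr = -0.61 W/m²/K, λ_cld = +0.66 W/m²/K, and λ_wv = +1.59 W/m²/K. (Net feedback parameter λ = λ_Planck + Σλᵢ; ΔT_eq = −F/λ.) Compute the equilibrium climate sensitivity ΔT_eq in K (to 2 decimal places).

Net feedback parameter λ = (−3.2) + (+0.34) + (-0.61) + (+0.66) + (+1.59) = -1.22 W/m²/K.
ΔT = −F/λ = −9.3/(-1.22) = 7.62 K.

7.62 K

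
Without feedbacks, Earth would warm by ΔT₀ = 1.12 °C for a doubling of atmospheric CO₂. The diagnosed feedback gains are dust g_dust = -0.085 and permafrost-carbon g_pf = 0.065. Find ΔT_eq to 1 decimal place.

Total gain g = -0.085 + 0.065 = -0.02.
Amplification A = 1/(1 + 0.02) = 0.9804.
ΔT = 1.12 × 0.9804 = 1.1 °C.

1.1 °C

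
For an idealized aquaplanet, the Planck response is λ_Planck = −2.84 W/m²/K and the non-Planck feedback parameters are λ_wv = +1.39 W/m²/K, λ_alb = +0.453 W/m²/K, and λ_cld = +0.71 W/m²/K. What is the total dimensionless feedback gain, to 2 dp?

Convert to gains: g_wv = 1.39/2.84 = 0.4894; g_alb = 0.453/2.84 = 0.1595; g_cld = 0.71/2.84 = 0.25.
Total gain g = 0.8989.

0.90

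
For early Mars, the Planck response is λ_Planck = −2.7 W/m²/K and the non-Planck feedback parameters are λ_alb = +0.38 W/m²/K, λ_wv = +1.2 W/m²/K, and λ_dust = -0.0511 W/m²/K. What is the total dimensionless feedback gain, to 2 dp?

0.57

Convert to gains: g_alb = 0.38/2.7 = 0.1407; g_wv = 1.2/2.7 = 0.4444; g_dust = -0.0511/2.7 = -0.01893.
Total gain g = 0.56617.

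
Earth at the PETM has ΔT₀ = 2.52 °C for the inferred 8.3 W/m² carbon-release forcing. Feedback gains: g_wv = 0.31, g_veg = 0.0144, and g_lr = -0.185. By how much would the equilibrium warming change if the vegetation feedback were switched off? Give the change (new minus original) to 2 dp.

Original: g = 0.1394, ΔT = 2.52/(1−0.1394) = 2.9282 °C.
Without vegetation: g' = 0.125, ΔT' = 2.52/(1−0.125) = 2.8800 °C.
Change = 2.8800 − 2.9282 = -0.05 °C.

-0.05 °C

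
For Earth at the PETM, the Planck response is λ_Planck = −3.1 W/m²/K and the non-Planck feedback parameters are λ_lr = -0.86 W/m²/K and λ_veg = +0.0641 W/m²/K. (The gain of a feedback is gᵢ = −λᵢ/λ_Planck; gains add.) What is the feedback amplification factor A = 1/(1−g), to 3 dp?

Convert to gains: g_lr = -0.86/3.1 = -0.2774; g_veg = 0.0641/3.1 = 0.02068.
Total gain g = -0.25672.
A = 1/(1 + 0.25672) = 0.796.

0.796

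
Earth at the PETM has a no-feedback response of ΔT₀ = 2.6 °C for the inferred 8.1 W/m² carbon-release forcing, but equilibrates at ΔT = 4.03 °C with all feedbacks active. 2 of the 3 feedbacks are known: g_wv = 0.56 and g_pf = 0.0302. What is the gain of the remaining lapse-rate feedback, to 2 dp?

-0.24

Amplification A = ΔT/ΔT₀ = 4.03/2.6 = 1.55.
Total gain g = 1 − 1/A = 1 − 1/1.55 = 0.3548.
Known gains sum to 0.56 + 0.0302 = 0.5902.
g_lr = 0.3548 − 0.5902 = -0.24.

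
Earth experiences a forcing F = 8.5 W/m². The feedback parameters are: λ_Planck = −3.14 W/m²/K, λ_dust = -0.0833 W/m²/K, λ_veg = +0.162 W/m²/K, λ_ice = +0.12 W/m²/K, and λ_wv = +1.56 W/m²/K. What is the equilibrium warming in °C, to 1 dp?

6.2 °C

Net feedback parameter λ = (−3.14) + (-0.0833) + (+0.162) + (+0.12) + (+1.56) = -1.3813 W/m²/K.
ΔT = −F/λ = −8.5/(-1.3813) = 6.2 °C.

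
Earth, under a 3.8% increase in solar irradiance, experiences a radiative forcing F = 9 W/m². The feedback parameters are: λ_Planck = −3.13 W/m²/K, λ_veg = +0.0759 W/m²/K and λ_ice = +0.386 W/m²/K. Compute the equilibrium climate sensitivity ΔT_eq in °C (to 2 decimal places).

Net feedback parameter λ = (−3.13) + (+0.0759) + (+0.386) = -2.6681 W/m²/K.
ΔT = −F/λ = −9/(-2.6681) = 3.37 °C.

3.37 °C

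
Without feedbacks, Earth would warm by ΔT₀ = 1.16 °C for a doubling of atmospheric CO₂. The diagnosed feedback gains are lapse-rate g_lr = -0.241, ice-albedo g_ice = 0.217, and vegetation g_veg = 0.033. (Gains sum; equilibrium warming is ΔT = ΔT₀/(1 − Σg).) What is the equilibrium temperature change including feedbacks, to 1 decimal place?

1.2 °C

Total gain g = -0.241 + 0.217 + 0.033 = 0.009.
Amplification A = 1/(1 − 0.009) = 1.009.
ΔT = 1.16 × 1.009 = 1.2 °C.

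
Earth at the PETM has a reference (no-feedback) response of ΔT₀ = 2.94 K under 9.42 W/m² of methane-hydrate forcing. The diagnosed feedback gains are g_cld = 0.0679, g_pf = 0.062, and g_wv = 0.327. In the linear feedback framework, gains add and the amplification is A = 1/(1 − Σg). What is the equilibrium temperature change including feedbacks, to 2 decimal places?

5.41 K

Total gain g = 0.0679 + 0.062 + 0.327 = 0.4569.
Amplification A = 1/(1 − 0.4569) = 1.841.
ΔT = 2.94 × 1.841 = 5.41 K.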